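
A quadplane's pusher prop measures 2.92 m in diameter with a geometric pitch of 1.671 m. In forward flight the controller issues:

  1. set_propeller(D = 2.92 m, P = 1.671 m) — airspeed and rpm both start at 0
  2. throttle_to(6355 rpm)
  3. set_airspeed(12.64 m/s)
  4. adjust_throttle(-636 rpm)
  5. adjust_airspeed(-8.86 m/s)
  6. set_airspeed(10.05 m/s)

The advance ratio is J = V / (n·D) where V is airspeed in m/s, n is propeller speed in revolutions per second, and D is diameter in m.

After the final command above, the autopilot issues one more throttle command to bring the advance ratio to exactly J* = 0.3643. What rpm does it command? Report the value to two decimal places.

set_propeller: D = 2.92 m, P = 1.671 m (p = P/D = 0.572260); state ← (V=0, rpm=0)
throttle_to(6355): rpm ← 6355
set_airspeed(12.64): V ← 12.64 m/s
adjust_throttle(-636): rpm ← 6355 -636 = 5719
adjust_airspeed(-8.86): V ← 12.64 -8.86 = 3.78 m/s
set_airspeed(10.05): V ← 10.05 m/s
final state: V = 10.05 m/s, rpm = 5719 → n = rpm/60 = 95.316667 rev/s
target J* = 0.3643; solve J* = V/(n·D) for n: n = V/(J*·D) = 10.05/(0.3643 × 2.92) = 9.447655 rev/s
rpm = 60·n = 566.859317

rpm = 566.86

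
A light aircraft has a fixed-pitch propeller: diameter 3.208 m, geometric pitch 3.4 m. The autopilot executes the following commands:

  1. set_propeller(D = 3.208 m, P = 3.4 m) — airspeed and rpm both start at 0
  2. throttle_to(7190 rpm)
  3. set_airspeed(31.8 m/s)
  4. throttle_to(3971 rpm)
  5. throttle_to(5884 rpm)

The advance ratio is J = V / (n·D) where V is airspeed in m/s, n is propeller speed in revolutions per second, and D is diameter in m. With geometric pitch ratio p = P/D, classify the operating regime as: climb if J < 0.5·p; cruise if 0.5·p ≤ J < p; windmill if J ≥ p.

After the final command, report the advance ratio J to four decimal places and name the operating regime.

J = 0.1011, regime = climb

set_propeller: D = 3.208 m, P = 3.4 m (p = P/D = 1.059850); state ← (V=0, rpm=0)
throttle_to(7190): rpm ← 7190
set_airspeed(31.8): V ← 31.8 m/s
throttle_to(3971): rpm ← 3971
throttle_to(5884): rpm ← 5884
final state: V = 31.8 m/s, rpm = 5884 → n = rpm/60 = 98.066667 rev/s
J = V / (n·D) = 31.8 / (98.066667 × 3.208) = 0.101081
regime bands: climb J<0.5299 | cruise [0.5299, 1.0599) | windmill J≥1.0599
J = 0.1011 → climb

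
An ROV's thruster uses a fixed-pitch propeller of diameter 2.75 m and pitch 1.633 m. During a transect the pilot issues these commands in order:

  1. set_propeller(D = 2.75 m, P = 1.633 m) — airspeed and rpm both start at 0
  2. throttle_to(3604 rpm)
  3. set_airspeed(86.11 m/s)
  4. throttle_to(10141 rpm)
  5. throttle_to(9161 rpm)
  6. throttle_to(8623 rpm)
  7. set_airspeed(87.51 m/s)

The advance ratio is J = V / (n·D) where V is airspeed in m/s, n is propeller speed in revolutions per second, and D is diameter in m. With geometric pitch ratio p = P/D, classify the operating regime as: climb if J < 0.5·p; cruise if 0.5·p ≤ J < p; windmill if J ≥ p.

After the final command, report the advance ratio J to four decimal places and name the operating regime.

set_propeller: D = 2.75 m, P = 1.633 m (p = P/D = 0.593818); state ← (V=0, rpm=0)
throttle_to(3604): rpm ← 3604
set_airspeed(86.11): V ← 86.11 m/s
throttle_to(10141): rpm ← 10141
throttle_to(9161): rpm ← 9161
throttle_to(8623): rpm ← 8623
set_airspeed(87.51): V ← 87.51 m/s
final state: V = 87.51 m/s, rpm = 8623 → n = rpm/60 = 143.716667 rev/s
J = V / (n·D) = 87.51 / (143.716667 × 2.75) = 0.221421
regime bands: climb J<0.2969 | cruise [0.2969, 0.5938) | windmill J≥0.5938
J = 0.2214 → climb

J = 0.2214, regime = climb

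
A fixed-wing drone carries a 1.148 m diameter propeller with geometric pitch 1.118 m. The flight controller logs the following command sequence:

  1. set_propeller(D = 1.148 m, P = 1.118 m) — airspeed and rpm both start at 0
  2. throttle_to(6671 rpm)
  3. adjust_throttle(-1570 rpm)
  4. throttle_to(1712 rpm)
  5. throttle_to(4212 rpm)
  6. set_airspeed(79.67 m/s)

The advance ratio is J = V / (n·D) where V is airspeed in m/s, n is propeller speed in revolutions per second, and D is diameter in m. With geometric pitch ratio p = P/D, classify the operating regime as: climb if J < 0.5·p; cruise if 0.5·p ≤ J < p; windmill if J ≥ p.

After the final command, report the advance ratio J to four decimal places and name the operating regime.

set_propeller: D = 1.148 m, P = 1.118 m (p = P/D = 0.973868); state ← (V=0, rpm=0)
throttle_to(6671): rpm ← 6671
adjust_throttle(-1570): rpm ← 6671 -1570 = 5101
throttle_to(1712): rpm ← 1712
throttle_to(4212): rpm ← 4212
set_airspeed(79.67): V ← 79.67 m/s
final state: V = 79.67 m/s, rpm = 4212 → n = rpm/60 = 70.200000 rev/s
J = V / (n·D) = 79.67 / (70.200000 × 1.148) = 0.988589
regime bands: climb J<0.4869 | cruise [0.4869, 0.9739) | windmill J≥0.9739
J = 0.9886 → windmill

J = 0.9886, regime = windmill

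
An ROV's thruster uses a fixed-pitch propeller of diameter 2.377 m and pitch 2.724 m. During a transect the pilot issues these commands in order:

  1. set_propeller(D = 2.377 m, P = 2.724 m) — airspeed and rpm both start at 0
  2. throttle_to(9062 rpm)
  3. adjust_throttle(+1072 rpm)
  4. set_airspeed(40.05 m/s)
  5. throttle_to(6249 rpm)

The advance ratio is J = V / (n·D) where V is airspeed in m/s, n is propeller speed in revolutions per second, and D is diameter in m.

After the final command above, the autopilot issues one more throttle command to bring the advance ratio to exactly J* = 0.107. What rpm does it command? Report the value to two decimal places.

set_propeller: D = 2.377 m, P = 2.724 m (p = P/D = 1.145982); state ← (V=0, rpm=0)
throttle_to(9062): rpm ← 9062
adjust_throttle(+1072): rpm ← 9062 +1072 = 10134
set_airspeed(40.05): V ← 40.05 m/s
throttle_to(6249): rpm ← 6249
final state: V = 40.05 m/s, rpm = 6249 → n = rpm/60 = 104.150000 rev/s
target J* = 0.107; solve J* = V/(n·D) for n: n = V/(J*·D) = 40.05/(0.107 × 2.377) = 157.467003 rev/s
rpm = 60·n = 9448.020162

rpm = 9448.02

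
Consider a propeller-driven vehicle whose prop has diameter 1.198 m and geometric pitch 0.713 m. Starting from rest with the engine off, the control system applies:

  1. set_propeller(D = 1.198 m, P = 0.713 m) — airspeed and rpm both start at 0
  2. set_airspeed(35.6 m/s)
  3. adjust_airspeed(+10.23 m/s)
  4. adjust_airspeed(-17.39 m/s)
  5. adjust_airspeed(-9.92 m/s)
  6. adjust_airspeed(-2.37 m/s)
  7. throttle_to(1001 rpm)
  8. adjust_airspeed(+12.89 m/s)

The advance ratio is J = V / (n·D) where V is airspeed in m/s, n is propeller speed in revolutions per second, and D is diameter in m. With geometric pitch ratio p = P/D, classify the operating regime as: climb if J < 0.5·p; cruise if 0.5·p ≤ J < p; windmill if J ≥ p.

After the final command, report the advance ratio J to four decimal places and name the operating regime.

J = 1.4530, regime = windmill

set_propeller: D = 1.198 m, P = 0.713 m (p = P/D = 0.595159); state ← (V=0, rpm=0)
set_airspeed(35.6): V ← 35.6 m/s
adjust_airspeed(+10.23): V ← 35.6 +10.23 = 45.83 m/s
adjust_airspeed(-17.39): V ← 45.83 -17.39 = 28.44 m/s
adjust_airspeed(-9.92): V ← 28.44 -9.92 = 18.52 m/s
adjust_airspeed(-2.37): V ← 18.52 -2.37 = 16.15 m/s
throttle_to(1001): rpm ← 1001
adjust_airspeed(+12.89): V ← 16.15 +12.89 = 29.04 m/s
final state: V = 29.04 m/s, rpm = 1001 → n = rpm/60 = 16.683333 rev/s
J = V / (n·D) = 29.04 / (16.683333 × 1.198) = 1.452971
regime bands: climb J<0.2976 | cruise [0.2976, 0.5952) | windmill J≥0.5952
J = 1.4530 → windmill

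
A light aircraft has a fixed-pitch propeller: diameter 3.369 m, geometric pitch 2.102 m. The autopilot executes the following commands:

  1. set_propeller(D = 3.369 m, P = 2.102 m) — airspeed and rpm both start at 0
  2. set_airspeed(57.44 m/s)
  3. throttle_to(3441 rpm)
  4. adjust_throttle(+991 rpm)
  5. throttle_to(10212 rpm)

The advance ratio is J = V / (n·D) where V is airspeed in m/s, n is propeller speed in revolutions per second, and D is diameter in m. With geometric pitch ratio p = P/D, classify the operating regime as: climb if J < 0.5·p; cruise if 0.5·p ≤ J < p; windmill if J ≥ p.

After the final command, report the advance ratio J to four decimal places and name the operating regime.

J = 0.1002, regime = climb

set_propeller: D = 3.369 m, P = 2.102 m (p = P/D = 0.623924); state ← (V=0, rpm=0)
set_airspeed(57.44): V ← 57.44 m/s
throttle_to(3441): rpm ← 3441
adjust_throttle(+991): rpm ← 3441 +991 = 4432
throttle_to(10212): rpm ← 10212
final state: V = 57.44 m/s, rpm = 10212 → n = rpm/60 = 170.200000 rev/s
J = V / (n·D) = 57.44 / (170.200000 × 3.369) = 0.100174
regime bands: climb J<0.3120 | cruise [0.3120, 0.6239) | windmill J≥0.6239
J = 0.1002 → climb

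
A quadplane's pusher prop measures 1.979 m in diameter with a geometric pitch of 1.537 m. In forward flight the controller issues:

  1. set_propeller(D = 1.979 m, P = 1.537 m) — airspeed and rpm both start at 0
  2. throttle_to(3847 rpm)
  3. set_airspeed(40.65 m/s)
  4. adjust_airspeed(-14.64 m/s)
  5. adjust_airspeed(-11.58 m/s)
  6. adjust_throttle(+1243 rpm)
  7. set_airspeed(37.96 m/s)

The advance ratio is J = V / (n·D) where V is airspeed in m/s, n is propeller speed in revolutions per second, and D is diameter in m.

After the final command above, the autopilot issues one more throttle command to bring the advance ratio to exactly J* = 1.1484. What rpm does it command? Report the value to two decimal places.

set_propeller: D = 1.979 m, P = 1.537 m (p = P/D = 0.776655); state ← (V=0, rpm=0)
throttle_to(3847): rpm ← 3847
set_airspeed(40.65): V ← 40.65 m/s
adjust_airspeed(-14.64): V ← 40.65 -14.64 = 26.01 m/s
adjust_airspeed(-11.58): V ← 26.01 -11.58 = 14.43 m/s
adjust_throttle(+1243): rpm ← 3847 +1243 = 5090
set_airspeed(37.96): V ← 37.96 m/s
final state: V = 37.96 m/s, rpm = 5090 → n = rpm/60 = 84.833333 rev/s
target J* = 1.1484; solve J* = V/(n·D) for n: n = V/(J*·D) = 37.96/(1.1484 × 1.979) = 16.702721 rev/s
rpm = 60·n = 1002.163258

rpm = 1002.16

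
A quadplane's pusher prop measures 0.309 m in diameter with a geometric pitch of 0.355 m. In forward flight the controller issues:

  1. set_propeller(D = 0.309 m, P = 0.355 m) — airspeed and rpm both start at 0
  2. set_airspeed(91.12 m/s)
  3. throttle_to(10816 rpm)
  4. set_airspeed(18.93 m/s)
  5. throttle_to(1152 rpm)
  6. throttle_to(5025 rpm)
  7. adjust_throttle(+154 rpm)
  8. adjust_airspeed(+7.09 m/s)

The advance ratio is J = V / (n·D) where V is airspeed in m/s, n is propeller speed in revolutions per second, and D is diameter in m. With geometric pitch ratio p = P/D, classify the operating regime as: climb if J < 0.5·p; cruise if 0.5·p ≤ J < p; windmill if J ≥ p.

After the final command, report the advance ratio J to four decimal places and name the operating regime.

J = 0.9756, regime = cruise

set_propeller: D = 0.309 m, P = 0.355 m (p = P/D = 1.148867); state ← (V=0, rpm=0)
set_airspeed(91.12): V ← 91.12 m/s
throttle_to(10816): rpm ← 10816
set_airspeed(18.93): V ← 18.93 m/s
throttle_to(1152): rpm ← 1152
throttle_to(5025): rpm ← 5025
adjust_throttle(+154): rpm ← 5025 +154 = 5179
adjust_airspeed(+7.09): V ← 18.93 +7.09 = 26.02 m/s
final state: V = 26.02 m/s, rpm = 5179 → n = rpm/60 = 86.316667 rev/s
J = V / (n·D) = 26.02 / (86.316667 × 0.309) = 0.975560
regime bands: climb J<0.5744 | cruise [0.5744, 1.1489) | windmill J≥1.1489
J = 0.9756 → cruise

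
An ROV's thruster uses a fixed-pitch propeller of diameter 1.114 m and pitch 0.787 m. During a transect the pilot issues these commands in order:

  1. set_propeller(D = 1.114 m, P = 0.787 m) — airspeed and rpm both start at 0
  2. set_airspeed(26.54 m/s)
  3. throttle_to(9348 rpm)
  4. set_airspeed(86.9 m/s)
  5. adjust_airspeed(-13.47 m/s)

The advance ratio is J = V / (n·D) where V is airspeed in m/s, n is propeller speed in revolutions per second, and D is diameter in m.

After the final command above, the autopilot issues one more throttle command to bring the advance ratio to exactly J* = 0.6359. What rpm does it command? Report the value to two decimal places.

set_propeller: D = 1.114 m, P = 0.787 m (p = P/D = 0.706463); state ← (V=0, rpm=0)
set_airspeed(26.54): V ← 26.54 m/s
throttle_to(9348): rpm ← 9348
set_airspeed(86.9): V ← 86.9 m/s
adjust_airspeed(-13.47): V ← 86.9 -13.47 = 73.43 m/s
final state: V = 73.43 m/s, rpm = 9348 → n = rpm/60 = 155.800000 rev/s
target J* = 0.6359; solve J* = V/(n·D) for n: n = V/(J*·D) = 73.43/(0.6359 × 1.114) = 103.657209 rev/s
rpm = 60·n = 6219.432558

rpm = 6219.43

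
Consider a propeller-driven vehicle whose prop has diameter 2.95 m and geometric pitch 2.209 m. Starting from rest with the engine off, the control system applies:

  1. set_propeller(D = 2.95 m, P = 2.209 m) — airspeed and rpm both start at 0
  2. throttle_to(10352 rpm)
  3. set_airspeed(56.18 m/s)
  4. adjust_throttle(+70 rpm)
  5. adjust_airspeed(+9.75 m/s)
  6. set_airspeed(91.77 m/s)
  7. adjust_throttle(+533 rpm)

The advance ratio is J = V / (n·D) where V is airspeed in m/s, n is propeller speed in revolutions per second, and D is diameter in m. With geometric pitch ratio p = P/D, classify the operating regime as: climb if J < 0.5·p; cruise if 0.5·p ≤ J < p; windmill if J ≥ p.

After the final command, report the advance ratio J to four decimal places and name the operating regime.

J = 0.1704, regime = climb

set_propeller: D = 2.95 m, P = 2.209 m (p = P/D = 0.748814); state ← (V=0, rpm=0)
throttle_to(10352): rpm ← 10352
set_airspeed(56.18): V ← 56.18 m/s
adjust_throttle(+70): rpm ← 10352 +70 = 10422
adjust_airspeed(+9.75): V ← 56.18 +9.75 = 65.93 m/s
set_airspeed(91.77): V ← 91.77 m/s
adjust_throttle(+533): rpm ← 10422 +533 = 10955
final state: V = 91.77 m/s, rpm = 10955 → n = rpm/60 = 182.583333 rev/s
J = V / (n·D) = 91.77 / (182.583333 × 2.95) = 0.170380
regime bands: climb J<0.3744 | cruise [0.3744, 0.7488) | windmill J≥0.7488
J = 0.1704 → climb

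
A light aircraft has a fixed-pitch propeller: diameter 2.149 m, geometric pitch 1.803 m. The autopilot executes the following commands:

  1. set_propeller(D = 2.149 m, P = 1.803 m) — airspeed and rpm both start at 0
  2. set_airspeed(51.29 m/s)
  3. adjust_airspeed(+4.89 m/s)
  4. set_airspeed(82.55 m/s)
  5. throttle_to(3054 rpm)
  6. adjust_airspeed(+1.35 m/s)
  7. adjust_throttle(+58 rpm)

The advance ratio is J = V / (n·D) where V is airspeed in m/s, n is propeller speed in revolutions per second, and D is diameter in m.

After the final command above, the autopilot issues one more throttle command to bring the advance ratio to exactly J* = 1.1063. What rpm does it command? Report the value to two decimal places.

rpm = 2117.40

set_propeller: D = 2.149 m, P = 1.803 m (p = P/D = 0.838995); state ← (V=0, rpm=0)
set_airspeed(51.29): V ← 51.29 m/s
adjust_airspeed(+4.89): V ← 51.29 +4.89 = 56.18 m/s
set_airspeed(82.55): V ← 82.55 m/s
throttle_to(3054): rpm ← 3054
adjust_airspeed(+1.35): V ← 82.55 +1.35 = 83.9 m/s
adjust_throttle(+58): rpm ← 3054 +58 = 3112
final state: V = 83.9 m/s, rpm = 3112 → n = rpm/60 = 51.866667 rev/s
target J* = 1.1063; solve J* = V/(n·D) for n: n = V/(J*·D) = 83.9/(1.1063 × 2.149) = 35.290079 rev/s
rpm = 60·n = 2117.404752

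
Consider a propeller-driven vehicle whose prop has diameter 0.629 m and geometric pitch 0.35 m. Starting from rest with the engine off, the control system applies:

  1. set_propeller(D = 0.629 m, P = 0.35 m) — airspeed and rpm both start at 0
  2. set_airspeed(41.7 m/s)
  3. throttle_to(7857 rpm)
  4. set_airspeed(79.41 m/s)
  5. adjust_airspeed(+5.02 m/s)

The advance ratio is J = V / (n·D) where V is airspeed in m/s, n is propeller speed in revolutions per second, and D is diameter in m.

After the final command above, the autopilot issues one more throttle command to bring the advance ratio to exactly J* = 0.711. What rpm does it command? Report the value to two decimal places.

rpm = 11327.34

set_propeller: D = 0.629 m, P = 0.35 m (p = P/D = 0.556439); state ← (V=0, rpm=0)
set_airspeed(41.7): V ← 41.7 m/s
throttle_to(7857): rpm ← 7857
set_airspeed(79.41): V ← 79.41 m/s
adjust_airspeed(+5.02): V ← 79.41 +5.02 = 84.43 m/s
final state: V = 84.43 m/s, rpm = 7857 → n = rpm/60 = 130.950000 rev/s
target J* = 0.711; solve J* = V/(n·D) for n: n = V/(J*·D) = 84.43/(0.711 × 0.629) = 188.788938 rev/s
rpm = 60·n = 11327.336271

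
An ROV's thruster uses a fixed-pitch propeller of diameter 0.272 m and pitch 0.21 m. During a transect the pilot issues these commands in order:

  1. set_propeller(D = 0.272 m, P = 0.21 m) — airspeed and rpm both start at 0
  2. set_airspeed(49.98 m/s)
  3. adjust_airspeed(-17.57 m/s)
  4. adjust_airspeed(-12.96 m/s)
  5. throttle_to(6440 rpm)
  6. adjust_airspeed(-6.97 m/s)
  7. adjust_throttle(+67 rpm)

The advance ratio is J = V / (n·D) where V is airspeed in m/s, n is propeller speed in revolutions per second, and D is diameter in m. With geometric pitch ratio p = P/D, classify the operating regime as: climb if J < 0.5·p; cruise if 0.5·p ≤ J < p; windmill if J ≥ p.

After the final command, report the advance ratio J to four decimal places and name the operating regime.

set_propeller: D = 0.272 m, P = 0.21 m (p = P/D = 0.772059); state ← (V=0, rpm=0)
set_airspeed(49.98): V ← 49.98 m/s
adjust_airspeed(-17.57): V ← 49.98 -17.57 = 32.41 m/s
adjust_airspeed(-12.96): V ← 32.41 -12.96 = 19.45 m/s
throttle_to(6440): rpm ← 6440
adjust_airspeed(-6.97): V ← 19.45 -6.97 = 12.48 m/s
adjust_throttle(+67): rpm ← 6440 +67 = 6507
final state: V = 12.48 m/s, rpm = 6507 → n = rpm/60 = 108.450000 rev/s
J = V / (n·D) = 12.48 / (108.450000 × 0.272) = 0.423074
regime bands: climb J<0.3860 | cruise [0.3860, 0.7721) | windmill J≥0.7721
J = 0.4231 → cruise

J = 0.4231, regime = cruise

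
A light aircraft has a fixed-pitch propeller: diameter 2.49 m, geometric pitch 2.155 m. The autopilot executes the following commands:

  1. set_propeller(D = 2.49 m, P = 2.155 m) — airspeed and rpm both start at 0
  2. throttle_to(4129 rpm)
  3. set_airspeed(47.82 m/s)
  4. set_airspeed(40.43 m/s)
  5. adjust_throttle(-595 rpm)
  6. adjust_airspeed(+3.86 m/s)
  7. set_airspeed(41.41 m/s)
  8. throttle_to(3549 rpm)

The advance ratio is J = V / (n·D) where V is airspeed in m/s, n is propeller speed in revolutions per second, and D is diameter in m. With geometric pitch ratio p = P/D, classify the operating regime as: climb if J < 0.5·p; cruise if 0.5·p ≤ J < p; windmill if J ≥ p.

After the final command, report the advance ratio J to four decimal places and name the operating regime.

J = 0.2812, regime = climb

set_propeller: D = 2.49 m, P = 2.155 m (p = P/D = 0.865462); state ← (V=0, rpm=0)
throttle_to(4129): rpm ← 4129
set_airspeed(47.82): V ← 47.82 m/s
set_airspeed(40.43): V ← 40.43 m/s
adjust_throttle(-595): rpm ← 4129 -595 = 3534
adjust_airspeed(+3.86): V ← 40.43 +3.86 = 44.29 m/s
set_airspeed(41.41): V ← 41.41 m/s
throttle_to(3549): rpm ← 3549
final state: V = 41.41 m/s, rpm = 3549 → n = rpm/60 = 59.150000 rev/s
J = V / (n·D) = 41.41 / (59.150000 × 2.49) = 0.281158
regime bands: climb J<0.4327 | cruise [0.4327, 0.8655) | windmill J≥0.8655
J = 0.2812 → climb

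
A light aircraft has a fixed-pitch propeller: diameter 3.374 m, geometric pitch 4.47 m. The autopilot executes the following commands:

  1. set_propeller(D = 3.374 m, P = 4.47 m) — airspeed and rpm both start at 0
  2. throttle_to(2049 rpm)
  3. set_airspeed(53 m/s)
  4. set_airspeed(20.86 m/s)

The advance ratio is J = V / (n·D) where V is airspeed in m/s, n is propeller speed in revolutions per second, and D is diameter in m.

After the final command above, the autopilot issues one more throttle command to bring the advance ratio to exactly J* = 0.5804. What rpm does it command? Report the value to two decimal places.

set_propeller: D = 3.374 m, P = 4.47 m (p = P/D = 1.324837); state ← (V=0, rpm=0)
throttle_to(2049): rpm ← 2049
set_airspeed(53): V ← 53 m/s
set_airspeed(20.86): V ← 20.86 m/s
final state: V = 20.86 m/s, rpm = 2049 → n = rpm/60 = 34.150000 rev/s
target J* = 0.5804; solve J* = V/(n·D) for n: n = V/(J*·D) = 20.86/(0.5804 × 3.374) = 10.652262 rev/s
rpm = 60·n = 639.135694

rpm = 639.14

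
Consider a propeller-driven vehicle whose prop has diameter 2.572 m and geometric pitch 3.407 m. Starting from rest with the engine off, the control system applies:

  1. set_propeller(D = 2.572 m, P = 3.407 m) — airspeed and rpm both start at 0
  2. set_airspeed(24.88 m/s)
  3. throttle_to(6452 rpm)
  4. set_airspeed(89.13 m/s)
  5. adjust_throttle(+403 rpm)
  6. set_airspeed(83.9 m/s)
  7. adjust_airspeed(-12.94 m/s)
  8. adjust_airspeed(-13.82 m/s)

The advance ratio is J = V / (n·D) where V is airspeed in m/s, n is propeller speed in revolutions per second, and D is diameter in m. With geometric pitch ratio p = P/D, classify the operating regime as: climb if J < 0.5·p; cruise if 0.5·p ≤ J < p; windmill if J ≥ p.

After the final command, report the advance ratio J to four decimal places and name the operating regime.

set_propeller: D = 2.572 m, P = 3.407 m (p = P/D = 1.324650); state ← (V=0, rpm=0)
set_airspeed(24.88): V ← 24.88 m/s
throttle_to(6452): rpm ← 6452
set_airspeed(89.13): V ← 89.13 m/s
adjust_throttle(+403): rpm ← 6452 +403 = 6855
set_airspeed(83.9): V ← 83.9 m/s
adjust_airspeed(-12.94): V ← 83.9 -12.94 = 70.96 m/s
adjust_airspeed(-13.82): V ← 70.96 -13.82 = 57.14 m/s
final state: V = 57.14 m/s, rpm = 6855 → n = rpm/60 = 114.250000 rev/s
J = V / (n·D) = 57.14 / (114.250000 × 2.572) = 0.194452
regime bands: climb J<0.6623 | cruise [0.6623, 1.3247) | windmill J≥1.3247
J = 0.1945 → climb

J = 0.1945, regime = climb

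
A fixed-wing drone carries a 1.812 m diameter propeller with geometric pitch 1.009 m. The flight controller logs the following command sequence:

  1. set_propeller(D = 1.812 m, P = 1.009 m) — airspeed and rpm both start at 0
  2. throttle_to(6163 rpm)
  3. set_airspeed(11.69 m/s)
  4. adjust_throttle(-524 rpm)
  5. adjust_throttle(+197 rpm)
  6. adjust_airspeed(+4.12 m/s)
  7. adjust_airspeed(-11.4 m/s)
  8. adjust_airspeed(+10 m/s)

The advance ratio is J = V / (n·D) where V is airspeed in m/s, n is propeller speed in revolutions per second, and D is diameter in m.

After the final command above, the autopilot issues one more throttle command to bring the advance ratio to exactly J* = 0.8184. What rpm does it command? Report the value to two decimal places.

rpm = 583.03

set_propeller: D = 1.812 m, P = 1.009 m (p = P/D = 0.556843); state ← (V=0, rpm=0)
throttle_to(6163): rpm ← 6163
set_airspeed(11.69): V ← 11.69 m/s
adjust_throttle(-524): rpm ← 6163 -524 = 5639
adjust_throttle(+197): rpm ← 5639 +197 = 5836
adjust_airspeed(+4.12): V ← 11.69 +4.12 = 15.81 m/s
adjust_airspeed(-11.4): V ← 15.81 -11.4 = 4.41 m/s
adjust_airspeed(+10): V ← 4.41 +10 = 14.41 m/s
final state: V = 14.41 m/s, rpm = 5836 → n = rpm/60 = 97.266667 rev/s
target J* = 0.8184; solve J* = V/(n·D) for n: n = V/(J*·D) = 14.41/(0.8184 × 1.812) = 9.717178 rev/s
rpm = 60·n = 583.030691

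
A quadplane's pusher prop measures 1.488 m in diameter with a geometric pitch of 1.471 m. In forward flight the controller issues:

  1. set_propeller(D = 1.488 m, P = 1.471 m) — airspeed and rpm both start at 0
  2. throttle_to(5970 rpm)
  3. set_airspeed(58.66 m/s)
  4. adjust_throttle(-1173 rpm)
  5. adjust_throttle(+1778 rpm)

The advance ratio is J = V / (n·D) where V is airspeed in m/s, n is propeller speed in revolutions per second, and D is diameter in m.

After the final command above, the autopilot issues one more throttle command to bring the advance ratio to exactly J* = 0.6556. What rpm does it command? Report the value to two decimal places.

set_propeller: D = 1.488 m, P = 1.471 m (p = P/D = 0.988575); state ← (V=0, rpm=0)
throttle_to(5970): rpm ← 5970
set_airspeed(58.66): V ← 58.66 m/s
adjust_throttle(-1173): rpm ← 5970 -1173 = 4797
adjust_throttle(+1778): rpm ← 4797 +1778 = 6575
final state: V = 58.66 m/s, rpm = 6575 → n = rpm/60 = 109.583333 rev/s
target J* = 0.6556; solve J* = V/(n·D) for n: n = V/(J*·D) = 58.66/(0.6556 × 1.488) = 60.131243 rev/s
rpm = 60·n = 3607.874589

rpm = 3607.87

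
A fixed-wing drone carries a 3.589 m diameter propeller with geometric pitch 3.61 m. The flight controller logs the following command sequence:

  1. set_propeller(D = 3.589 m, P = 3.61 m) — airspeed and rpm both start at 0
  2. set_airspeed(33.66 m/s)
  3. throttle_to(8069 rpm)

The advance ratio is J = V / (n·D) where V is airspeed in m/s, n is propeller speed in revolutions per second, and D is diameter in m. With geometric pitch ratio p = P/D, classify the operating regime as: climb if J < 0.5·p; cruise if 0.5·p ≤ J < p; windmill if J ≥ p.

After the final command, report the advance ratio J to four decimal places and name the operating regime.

J = 0.0697, regime = climb

set_propeller: D = 3.589 m, P = 3.61 m (p = P/D = 1.005851); state ← (V=0, rpm=0)
set_airspeed(33.66): V ← 33.66 m/s
throttle_to(8069): rpm ← 8069
final state: V = 33.66 m/s, rpm = 8069 → n = rpm/60 = 134.483333 rev/s
J = V / (n·D) = 33.66 / (134.483333 × 3.589) = 0.069738
regime bands: climb J<0.5029 | cruise [0.5029, 1.0059) | windmill J≥1.0059
J = 0.0697 → climb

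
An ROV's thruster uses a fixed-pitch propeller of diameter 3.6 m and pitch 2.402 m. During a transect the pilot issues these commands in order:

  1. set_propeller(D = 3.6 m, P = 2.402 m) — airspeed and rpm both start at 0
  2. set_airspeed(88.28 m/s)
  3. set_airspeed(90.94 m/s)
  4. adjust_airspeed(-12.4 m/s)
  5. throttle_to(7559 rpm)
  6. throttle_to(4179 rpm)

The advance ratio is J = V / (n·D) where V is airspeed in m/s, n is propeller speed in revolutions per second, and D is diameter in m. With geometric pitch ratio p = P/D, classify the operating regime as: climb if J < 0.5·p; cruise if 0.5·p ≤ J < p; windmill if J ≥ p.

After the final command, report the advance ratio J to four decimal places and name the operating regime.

set_propeller: D = 3.6 m, P = 2.402 m (p = P/D = 0.667222); state ← (V=0, rpm=0)
set_airspeed(88.28): V ← 88.28 m/s
set_airspeed(90.94): V ← 90.94 m/s
adjust_airspeed(-12.4): V ← 90.94 -12.4 = 78.54 m/s
throttle_to(7559): rpm ← 7559
throttle_to(4179): rpm ← 4179
final state: V = 78.54 m/s, rpm = 4179 → n = rpm/60 = 69.650000 rev/s
J = V / (n·D) = 78.54 / (69.650000 × 3.6) = 0.313233
regime bands: climb J<0.3336 | cruise [0.3336, 0.6672) | windmill J≥0.6672
J = 0.3132 → climb

J = 0.3132, regime = climb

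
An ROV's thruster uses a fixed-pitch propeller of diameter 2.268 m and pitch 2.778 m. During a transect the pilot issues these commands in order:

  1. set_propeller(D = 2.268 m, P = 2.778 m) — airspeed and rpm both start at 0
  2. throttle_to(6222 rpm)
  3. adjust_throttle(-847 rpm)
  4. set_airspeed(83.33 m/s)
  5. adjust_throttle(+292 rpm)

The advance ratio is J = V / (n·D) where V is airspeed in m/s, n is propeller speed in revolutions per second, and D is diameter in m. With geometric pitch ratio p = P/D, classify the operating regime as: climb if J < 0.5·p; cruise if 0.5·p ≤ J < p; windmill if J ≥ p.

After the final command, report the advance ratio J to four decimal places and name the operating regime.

set_propeller: D = 2.268 m, P = 2.778 m (p = P/D = 1.224868); state ← (V=0, rpm=0)
throttle_to(6222): rpm ← 6222
adjust_throttle(-847): rpm ← 6222 -847 = 5375
set_airspeed(83.33): V ← 83.33 m/s
adjust_throttle(+292): rpm ← 5375 +292 = 5667
final state: V = 83.33 m/s, rpm = 5667 → n = rpm/60 = 94.450000 rev/s
J = V / (n·D) = 83.33 / (94.450000 × 2.268) = 0.389006
regime bands: climb J<0.6124 | cruise [0.6124, 1.2249) | windmill J≥1.2249
J = 0.3890 → climb

J = 0.3890, regime = climb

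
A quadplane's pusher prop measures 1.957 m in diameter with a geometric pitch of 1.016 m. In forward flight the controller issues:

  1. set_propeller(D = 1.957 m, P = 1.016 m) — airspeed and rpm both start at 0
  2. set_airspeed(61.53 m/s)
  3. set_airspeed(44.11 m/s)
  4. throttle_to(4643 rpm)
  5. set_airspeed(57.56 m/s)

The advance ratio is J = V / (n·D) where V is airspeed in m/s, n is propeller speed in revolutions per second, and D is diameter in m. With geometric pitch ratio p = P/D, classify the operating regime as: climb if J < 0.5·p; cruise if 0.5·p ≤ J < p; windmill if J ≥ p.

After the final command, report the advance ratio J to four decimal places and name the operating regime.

set_propeller: D = 1.957 m, P = 1.016 m (p = P/D = 0.519162); state ← (V=0, rpm=0)
set_airspeed(61.53): V ← 61.53 m/s
set_airspeed(44.11): V ← 44.11 m/s
throttle_to(4643): rpm ← 4643
set_airspeed(57.56): V ← 57.56 m/s
final state: V = 57.56 m/s, rpm = 4643 → n = rpm/60 = 77.383333 rev/s
J = V / (n·D) = 57.56 / (77.383333 × 1.957) = 0.380087
regime bands: climb J<0.2596 | cruise [0.2596, 0.5192) | windmill J≥0.5192
J = 0.3801 → cruise

J = 0.3801, regime = cruise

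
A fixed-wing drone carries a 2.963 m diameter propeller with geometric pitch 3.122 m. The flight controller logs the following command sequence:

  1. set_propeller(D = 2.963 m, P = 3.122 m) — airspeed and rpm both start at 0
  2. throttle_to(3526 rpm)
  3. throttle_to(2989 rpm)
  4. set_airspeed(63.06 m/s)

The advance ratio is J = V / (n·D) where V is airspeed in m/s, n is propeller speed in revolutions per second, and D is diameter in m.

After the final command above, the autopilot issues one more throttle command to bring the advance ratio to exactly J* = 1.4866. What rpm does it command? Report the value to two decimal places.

rpm = 858.97

set_propeller: D = 2.963 m, P = 3.122 m (p = P/D = 1.053662); state ← (V=0, rpm=0)
throttle_to(3526): rpm ← 3526
throttle_to(2989): rpm ← 2989
set_airspeed(63.06): V ← 63.06 m/s
final state: V = 63.06 m/s, rpm = 2989 → n = rpm/60 = 49.816667 rev/s
target J* = 1.4866; solve J* = V/(n·D) for n: n = V/(J*·D) = 63.06/(1.4866 × 2.963) = 14.316214 rev/s
rpm = 60·n = 858.972850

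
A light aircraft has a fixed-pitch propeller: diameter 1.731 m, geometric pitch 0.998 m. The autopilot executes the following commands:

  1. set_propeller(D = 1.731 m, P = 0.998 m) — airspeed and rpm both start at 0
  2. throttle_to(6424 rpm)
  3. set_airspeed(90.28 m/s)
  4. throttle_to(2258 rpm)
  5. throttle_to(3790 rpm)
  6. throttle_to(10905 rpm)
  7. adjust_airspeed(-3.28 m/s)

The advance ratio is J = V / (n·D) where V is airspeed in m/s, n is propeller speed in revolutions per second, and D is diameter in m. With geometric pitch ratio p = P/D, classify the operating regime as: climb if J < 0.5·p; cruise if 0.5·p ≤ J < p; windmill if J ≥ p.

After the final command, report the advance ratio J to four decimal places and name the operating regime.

set_propeller: D = 1.731 m, P = 0.998 m (p = P/D = 0.576545); state ← (V=0, rpm=0)
throttle_to(6424): rpm ← 6424
set_airspeed(90.28): V ← 90.28 m/s
throttle_to(2258): rpm ← 2258
throttle_to(3790): rpm ← 3790
throttle_to(10905): rpm ← 10905
adjust_airspeed(-3.28): V ← 90.28 -3.28 = 87 m/s
final state: V = 87 m/s, rpm = 10905 → n = rpm/60 = 181.750000 rev/s
J = V / (n·D) = 87 / (181.750000 × 1.731) = 0.276534
regime bands: climb J<0.2883 | cruise [0.2883, 0.5765) | windmill J≥0.5765
J = 0.2765 → climb

J = 0.2765, regime = climb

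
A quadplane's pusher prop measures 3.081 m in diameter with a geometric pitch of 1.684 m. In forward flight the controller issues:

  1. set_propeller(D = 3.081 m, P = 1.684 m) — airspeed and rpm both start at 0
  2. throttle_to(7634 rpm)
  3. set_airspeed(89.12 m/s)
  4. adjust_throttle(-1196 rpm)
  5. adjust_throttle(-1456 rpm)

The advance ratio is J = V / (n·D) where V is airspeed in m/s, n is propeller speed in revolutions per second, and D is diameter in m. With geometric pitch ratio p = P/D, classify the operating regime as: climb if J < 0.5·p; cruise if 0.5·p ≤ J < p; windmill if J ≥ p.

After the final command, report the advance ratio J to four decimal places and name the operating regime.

J = 0.3484, regime = cruise

set_propeller: D = 3.081 m, P = 1.684 m (p = P/D = 0.546576); state ← (V=0, rpm=0)
throttle_to(7634): rpm ← 7634
set_airspeed(89.12): V ← 89.12 m/s
adjust_throttle(-1196): rpm ← 7634 -1196 = 6438
adjust_throttle(-1456): rpm ← 6438 -1456 = 4982
final state: V = 89.12 m/s, rpm = 4982 → n = rpm/60 = 83.033333 rev/s
J = V / (n·D) = 89.12 / (83.033333 × 3.081) = 0.348362
regime bands: climb J<0.2733 | cruise [0.2733, 0.5466) | windmill J≥0.5466
J = 0.3484 → cruise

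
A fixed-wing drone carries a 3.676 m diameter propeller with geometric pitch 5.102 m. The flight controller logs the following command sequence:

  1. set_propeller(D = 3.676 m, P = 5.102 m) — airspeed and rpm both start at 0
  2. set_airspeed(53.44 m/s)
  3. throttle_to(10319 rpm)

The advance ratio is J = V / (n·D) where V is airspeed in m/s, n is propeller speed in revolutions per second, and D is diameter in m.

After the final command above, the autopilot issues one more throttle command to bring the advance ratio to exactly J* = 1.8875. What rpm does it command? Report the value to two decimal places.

set_propeller: D = 3.676 m, P = 5.102 m (p = P/D = 1.387922); state ← (V=0, rpm=0)
set_airspeed(53.44): V ← 53.44 m/s
throttle_to(10319): rpm ← 10319
final state: V = 53.44 m/s, rpm = 10319 → n = rpm/60 = 171.983333 rev/s
target J* = 1.8875; solve J* = V/(n·D) for n: n = V/(J*·D) = 53.44/(1.8875 × 3.676) = 7.702008 rev/s
rpm = 60·n = 462.120502

rpm = 462.12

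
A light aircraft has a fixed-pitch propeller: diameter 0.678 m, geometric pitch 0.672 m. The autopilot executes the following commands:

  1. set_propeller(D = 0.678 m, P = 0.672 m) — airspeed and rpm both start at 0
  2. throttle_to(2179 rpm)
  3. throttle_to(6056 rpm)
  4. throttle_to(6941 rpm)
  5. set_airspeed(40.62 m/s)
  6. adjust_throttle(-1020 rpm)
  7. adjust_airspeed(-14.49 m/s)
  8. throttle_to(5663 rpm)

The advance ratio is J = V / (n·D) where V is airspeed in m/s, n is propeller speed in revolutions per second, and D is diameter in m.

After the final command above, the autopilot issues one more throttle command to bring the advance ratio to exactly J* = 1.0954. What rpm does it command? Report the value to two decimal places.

set_propeller: D = 0.678 m, P = 0.672 m (p = P/D = 0.991150); state ← (V=0, rpm=0)
throttle_to(2179): rpm ← 2179
throttle_to(6056): rpm ← 6056
throttle_to(6941): rpm ← 6941
set_airspeed(40.62): V ← 40.62 m/s
adjust_throttle(-1020): rpm ← 6941 -1020 = 5921
adjust_airspeed(-14.49): V ← 40.62 -14.49 = 26.13 m/s
throttle_to(5663): rpm ← 5663
final state: V = 26.13 m/s, rpm = 5663 → n = rpm/60 = 94.383333 rev/s
target J* = 1.0954; solve J* = V/(n·D) for n: n = V/(J*·D) = 26.13/(1.0954 × 0.678) = 35.183333 rev/s
rpm = 60·n = 2110.999982

rpm = 2111.00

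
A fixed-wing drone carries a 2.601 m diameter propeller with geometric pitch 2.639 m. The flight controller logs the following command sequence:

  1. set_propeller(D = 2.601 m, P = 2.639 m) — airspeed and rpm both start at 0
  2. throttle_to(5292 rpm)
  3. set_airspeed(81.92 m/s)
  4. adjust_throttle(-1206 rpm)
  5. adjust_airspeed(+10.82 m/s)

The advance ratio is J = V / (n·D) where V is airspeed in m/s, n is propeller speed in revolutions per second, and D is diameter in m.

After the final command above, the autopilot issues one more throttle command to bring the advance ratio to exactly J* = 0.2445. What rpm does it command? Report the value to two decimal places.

set_propeller: D = 2.601 m, P = 2.639 m (p = P/D = 1.014610); state ← (V=0, rpm=0)
throttle_to(5292): rpm ← 5292
set_airspeed(81.92): V ← 81.92 m/s
adjust_throttle(-1206): rpm ← 5292 -1206 = 4086
adjust_airspeed(+10.82): V ← 81.92 +10.82 = 92.74 m/s
final state: V = 92.74 m/s, rpm = 4086 → n = rpm/60 = 68.100000 rev/s
target J* = 0.2445; solve J* = V/(n·D) for n: n = V/(J*·D) = 92.74/(0.2445 × 2.601) = 145.830336 rev/s
rpm = 60·n = 8749.820149

rpm = 8749.82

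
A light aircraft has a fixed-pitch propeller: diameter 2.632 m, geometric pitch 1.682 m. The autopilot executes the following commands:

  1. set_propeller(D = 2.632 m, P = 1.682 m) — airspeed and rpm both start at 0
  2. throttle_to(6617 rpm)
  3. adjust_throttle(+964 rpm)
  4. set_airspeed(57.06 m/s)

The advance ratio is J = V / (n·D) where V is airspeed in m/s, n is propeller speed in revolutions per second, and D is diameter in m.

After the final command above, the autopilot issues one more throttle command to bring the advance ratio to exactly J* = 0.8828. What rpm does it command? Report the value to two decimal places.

rpm = 1473.45

set_propeller: D = 2.632 m, P = 1.682 m (p = P/D = 0.639058); state ← (V=0, rpm=0)
throttle_to(6617): rpm ← 6617
adjust_throttle(+964): rpm ← 6617 +964 = 7581
set_airspeed(57.06): V ← 57.06 m/s
final state: V = 57.06 m/s, rpm = 7581 → n = rpm/60 = 126.350000 rev/s
target J* = 0.8828; solve J* = V/(n·D) for n: n = V/(J*·D) = 57.06/(0.8828 × 2.632) = 24.557466 rev/s
rpm = 60·n = 1473.447982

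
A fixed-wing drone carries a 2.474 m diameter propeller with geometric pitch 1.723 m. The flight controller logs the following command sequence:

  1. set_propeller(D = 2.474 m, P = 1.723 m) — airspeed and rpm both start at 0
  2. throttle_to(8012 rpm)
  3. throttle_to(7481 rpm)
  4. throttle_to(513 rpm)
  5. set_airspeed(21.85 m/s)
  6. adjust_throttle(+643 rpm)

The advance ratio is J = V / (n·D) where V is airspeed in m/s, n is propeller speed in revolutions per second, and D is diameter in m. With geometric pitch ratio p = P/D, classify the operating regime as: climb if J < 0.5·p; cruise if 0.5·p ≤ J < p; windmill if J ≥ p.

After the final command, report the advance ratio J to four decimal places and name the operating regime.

J = 0.4584, regime = cruise

set_propeller: D = 2.474 m, P = 1.723 m (p = P/D = 0.696443); state ← (V=0, rpm=0)
throttle_to(8012): rpm ← 8012
throttle_to(7481): rpm ← 7481
throttle_to(513): rpm ← 513
set_airspeed(21.85): V ← 21.85 m/s
adjust_throttle(+643): rpm ← 513 +643 = 1156
final state: V = 21.85 m/s, rpm = 1156 → n = rpm/60 = 19.266667 rev/s
J = V / (n·D) = 21.85 / (19.266667 × 2.474) = 0.458401
regime bands: climb J<0.3482 | cruise [0.3482, 0.6964) | windmill J≥0.6964
J = 0.4584 → cruise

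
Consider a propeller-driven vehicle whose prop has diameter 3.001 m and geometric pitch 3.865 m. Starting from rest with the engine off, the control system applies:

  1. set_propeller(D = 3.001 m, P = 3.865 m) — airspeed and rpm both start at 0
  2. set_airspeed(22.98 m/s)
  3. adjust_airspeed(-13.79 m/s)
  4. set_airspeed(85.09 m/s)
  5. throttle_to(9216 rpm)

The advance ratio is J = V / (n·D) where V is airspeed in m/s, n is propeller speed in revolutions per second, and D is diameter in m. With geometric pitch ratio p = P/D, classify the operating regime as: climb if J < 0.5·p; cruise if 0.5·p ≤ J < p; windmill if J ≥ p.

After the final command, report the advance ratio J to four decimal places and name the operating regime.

set_propeller: D = 3.001 m, P = 3.865 m (p = P/D = 1.287904); state ← (V=0, rpm=0)
set_airspeed(22.98): V ← 22.98 m/s
adjust_airspeed(-13.79): V ← 22.98 -13.79 = 9.19 m/s
set_airspeed(85.09): V ← 85.09 m/s
throttle_to(9216): rpm ← 9216
final state: V = 85.09 m/s, rpm = 9216 → n = rpm/60 = 153.600000 rev/s
J = V / (n·D) = 85.09 / (153.600000 × 3.001) = 0.184596
regime bands: climb J<0.6440 | cruise [0.6440, 1.2879) | windmill J≥1.2879
J = 0.1846 → climb

J = 0.1846, regime = climb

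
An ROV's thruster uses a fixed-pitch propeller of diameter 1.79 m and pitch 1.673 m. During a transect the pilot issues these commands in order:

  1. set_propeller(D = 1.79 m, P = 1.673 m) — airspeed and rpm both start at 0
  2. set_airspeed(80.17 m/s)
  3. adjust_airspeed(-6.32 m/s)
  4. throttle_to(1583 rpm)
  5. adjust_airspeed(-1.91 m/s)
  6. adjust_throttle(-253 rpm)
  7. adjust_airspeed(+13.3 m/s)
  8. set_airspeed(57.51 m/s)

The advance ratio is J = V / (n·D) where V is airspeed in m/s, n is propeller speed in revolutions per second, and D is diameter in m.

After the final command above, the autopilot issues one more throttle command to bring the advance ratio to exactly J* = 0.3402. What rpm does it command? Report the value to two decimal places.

rpm = 5666.40

set_propeller: D = 1.79 m, P = 1.673 m (p = P/D = 0.934637); state ← (V=0, rpm=0)
set_airspeed(80.17): V ← 80.17 m/s
adjust_airspeed(-6.32): V ← 80.17 -6.32 = 73.85 m/s
throttle_to(1583): rpm ← 1583
adjust_airspeed(-1.91): V ← 73.85 -1.91 = 71.94 m/s
adjust_throttle(-253): rpm ← 1583 -253 = 1330
adjust_airspeed(+13.3): V ← 71.94 +13.3 = 85.24 m/s
set_airspeed(57.51): V ← 57.51 m/s
final state: V = 57.51 m/s, rpm = 1330 → n = rpm/60 = 22.166667 rev/s
target J* = 0.3402; solve J* = V/(n·D) for n: n = V/(J*·D) = 57.51/(0.3402 × 1.79) = 94.440011 rev/s
rpm = 60·n = 5666.400638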